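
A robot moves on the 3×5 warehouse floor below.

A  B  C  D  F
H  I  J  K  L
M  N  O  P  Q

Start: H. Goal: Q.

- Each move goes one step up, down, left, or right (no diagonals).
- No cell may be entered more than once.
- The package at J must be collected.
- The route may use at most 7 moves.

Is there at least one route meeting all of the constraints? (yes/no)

One route that works: H → I → J → O → P → Q.

yes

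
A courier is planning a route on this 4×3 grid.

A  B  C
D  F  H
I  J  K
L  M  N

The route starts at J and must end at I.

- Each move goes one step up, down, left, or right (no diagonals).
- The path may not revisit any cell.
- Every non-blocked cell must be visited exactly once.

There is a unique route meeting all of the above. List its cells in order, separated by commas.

J, F, D, A, B, C, H, K, N, M, L, I

Need to visit all 12 open cells exactly once, starting at J and ending at I.
Cell N has only two open neighbours (K and M), so the path must pass straight through it: one of those is the cell it's entered from and the other is where it exits.
Route from J: up 1 to F, left 1 to D, up 1 to A, right 2 to C, down 3 to N, left 2 to L, up 1 to I — 11 moves in all.
Check: all 12 open cells covered.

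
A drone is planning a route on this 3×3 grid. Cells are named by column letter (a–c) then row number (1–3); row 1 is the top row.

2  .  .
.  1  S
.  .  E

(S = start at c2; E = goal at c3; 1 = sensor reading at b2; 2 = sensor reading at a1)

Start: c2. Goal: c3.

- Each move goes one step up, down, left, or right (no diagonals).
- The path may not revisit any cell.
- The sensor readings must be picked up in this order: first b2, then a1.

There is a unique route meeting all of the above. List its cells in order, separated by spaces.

The waypoints must appear in the order b2, a1, with no cell reused.
Route from c2: left 1 to b2, up 1 to b1, left 1 to a1, down 2 to a3, right 2 to c3 — 7 moves in all.
Check: order respected (1 at step 1, 2 at step 3).

c2 b2 b1 a1 a2 a3 b3 c3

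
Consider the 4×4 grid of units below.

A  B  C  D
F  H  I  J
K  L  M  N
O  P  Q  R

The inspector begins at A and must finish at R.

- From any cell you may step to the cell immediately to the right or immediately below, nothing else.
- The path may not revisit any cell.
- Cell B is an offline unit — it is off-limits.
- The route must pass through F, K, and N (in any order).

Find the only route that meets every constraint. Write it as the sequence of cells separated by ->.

A -> F -> K -> L -> M -> N -> R

Moves only go right or down, so the column and row indices never decrease.
Route from A: 2× down (reaching K), 3× right (reaching N), down to R — 6 moves in all.
Check: all required cells visited.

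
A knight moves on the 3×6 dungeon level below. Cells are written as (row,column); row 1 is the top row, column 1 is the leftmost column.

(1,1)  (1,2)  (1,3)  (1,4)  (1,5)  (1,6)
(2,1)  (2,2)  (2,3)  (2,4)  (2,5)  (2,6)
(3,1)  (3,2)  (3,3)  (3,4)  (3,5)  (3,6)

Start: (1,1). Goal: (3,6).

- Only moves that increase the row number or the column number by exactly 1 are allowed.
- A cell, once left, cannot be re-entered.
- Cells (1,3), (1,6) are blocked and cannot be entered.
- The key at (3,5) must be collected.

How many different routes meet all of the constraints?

9

A right/down-only route from (1,1) to (3,6) makes exactly 2 down-moves and 5 right-moves in some order.
With no other constraints that would be C(7,2) = 21 routes.
Split at (3,5) and multiply the segment counts (each segment already excludes blocked cells): (1,1)→(3,5): 9; (3,5)→(3,6): 1; product = 9.
That gives 9 routes.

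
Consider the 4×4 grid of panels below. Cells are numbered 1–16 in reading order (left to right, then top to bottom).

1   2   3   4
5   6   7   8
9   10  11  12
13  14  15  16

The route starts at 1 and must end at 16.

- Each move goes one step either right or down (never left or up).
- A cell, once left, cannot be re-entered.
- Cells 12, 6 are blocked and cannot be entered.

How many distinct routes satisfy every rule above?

4

A right/down-only route from 1 to 16 makes exactly 3 down-moves and 3 right-moves in some order.
With no other constraints that would be C(6,3) = 20 routes.
Subtract routes through each blocked cell (inclusion–exclusion for overlaps): − through 6: 12 − through 12: 10 + through 6&12: 6 → 4.
That gives 4 routes.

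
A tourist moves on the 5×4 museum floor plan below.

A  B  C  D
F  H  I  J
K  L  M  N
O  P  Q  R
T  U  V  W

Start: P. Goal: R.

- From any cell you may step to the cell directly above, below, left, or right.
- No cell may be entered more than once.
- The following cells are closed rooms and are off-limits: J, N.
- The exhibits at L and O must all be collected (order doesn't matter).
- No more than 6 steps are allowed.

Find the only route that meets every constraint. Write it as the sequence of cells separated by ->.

The budget equals the shortest possible length, so every move has to be on a shortest route through the required cells.
Route from P: left 1 to O, up 1 to K, right 2 to M, down 1 to Q, right 1 to R — 6 moves in all.
Check: all required cells visited; 6 ≤ 6 moves.

P -> O -> K -> L -> M -> Q -> R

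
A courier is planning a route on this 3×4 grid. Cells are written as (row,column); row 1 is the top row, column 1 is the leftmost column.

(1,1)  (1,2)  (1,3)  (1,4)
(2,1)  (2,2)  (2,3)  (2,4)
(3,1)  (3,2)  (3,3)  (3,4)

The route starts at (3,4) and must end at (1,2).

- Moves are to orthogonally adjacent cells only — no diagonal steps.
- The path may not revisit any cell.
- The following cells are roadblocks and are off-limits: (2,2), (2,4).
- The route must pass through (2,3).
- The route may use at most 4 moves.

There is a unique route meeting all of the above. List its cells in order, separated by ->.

(3,4) -> (3,3) -> (2,3) -> (1,3) -> (1,2)

The 4-move cap with required stops at (2,3) leaves no slack for detours.
Route from (3,4): left to (3,3), 2× up (reaching (1,3)), left to (1,2) — 4 moves in all.
Check: all required cells visited; 4 ≤ 4 moves.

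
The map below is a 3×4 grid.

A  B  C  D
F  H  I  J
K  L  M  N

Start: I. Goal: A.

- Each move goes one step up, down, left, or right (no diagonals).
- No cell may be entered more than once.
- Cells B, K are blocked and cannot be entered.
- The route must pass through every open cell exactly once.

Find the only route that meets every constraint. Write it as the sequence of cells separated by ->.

I -> C -> D -> J -> N -> M -> L -> H -> F -> A

Need to visit all 10 open cells exactly once, starting at I and ending at A.
Route from I: up to C, right to D, 2× down (reaching N), 2× left (reaching L), up to H, left to F, up to A — 9 moves in all.
Check: all 10 open cells covered.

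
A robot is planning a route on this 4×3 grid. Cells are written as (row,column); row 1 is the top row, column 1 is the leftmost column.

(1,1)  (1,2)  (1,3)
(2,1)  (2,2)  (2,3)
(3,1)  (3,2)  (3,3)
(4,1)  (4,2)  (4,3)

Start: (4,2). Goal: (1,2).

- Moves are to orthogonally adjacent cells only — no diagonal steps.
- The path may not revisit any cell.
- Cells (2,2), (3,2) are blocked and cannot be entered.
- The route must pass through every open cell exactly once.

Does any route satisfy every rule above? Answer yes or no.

no

Exhausting the options from (4,2), every branch either dead-ends against blocked cells, would have to re-enter a cell already used, or reaches the goal with a constraint still unmet.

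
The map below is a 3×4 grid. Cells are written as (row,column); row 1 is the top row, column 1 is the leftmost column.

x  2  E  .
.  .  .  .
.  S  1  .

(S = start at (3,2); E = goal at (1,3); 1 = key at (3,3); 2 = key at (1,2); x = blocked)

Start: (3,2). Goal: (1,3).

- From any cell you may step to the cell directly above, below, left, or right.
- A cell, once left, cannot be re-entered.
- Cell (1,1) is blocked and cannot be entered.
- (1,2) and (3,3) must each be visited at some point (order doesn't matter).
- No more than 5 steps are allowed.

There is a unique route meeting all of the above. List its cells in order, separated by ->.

The budget equals the shortest possible length, so every move has to be on a shortest route through the required cells.
Route from (3,2): right 1 to (3,3), up 1 to (2,3), left 1 to (2,2), up 1 to (1,2), right 1 to (1,3) — 5 moves in all.
Check: all required cells visited; 5 ≤ 5 moves.

(3,2) -> (3,3) -> (2,3) -> (2,2) -> (1,2) -> (1,3)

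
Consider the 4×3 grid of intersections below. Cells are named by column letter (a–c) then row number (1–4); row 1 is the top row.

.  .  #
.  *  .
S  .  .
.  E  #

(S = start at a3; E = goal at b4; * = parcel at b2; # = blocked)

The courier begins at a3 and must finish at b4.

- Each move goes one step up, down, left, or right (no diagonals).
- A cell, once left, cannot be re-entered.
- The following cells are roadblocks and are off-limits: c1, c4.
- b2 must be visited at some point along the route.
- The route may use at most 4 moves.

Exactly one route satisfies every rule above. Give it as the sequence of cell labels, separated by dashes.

a3 - a2 - b2 - b3 - b4

The budget equals the shortest possible length, so every move has to be on a shortest route through the required cells.
Route from a3: up to a2, right to b2, 2× down (reaching b4) — 4 moves in all.
Check: all required cells visited; 4 ≤ 4 moves.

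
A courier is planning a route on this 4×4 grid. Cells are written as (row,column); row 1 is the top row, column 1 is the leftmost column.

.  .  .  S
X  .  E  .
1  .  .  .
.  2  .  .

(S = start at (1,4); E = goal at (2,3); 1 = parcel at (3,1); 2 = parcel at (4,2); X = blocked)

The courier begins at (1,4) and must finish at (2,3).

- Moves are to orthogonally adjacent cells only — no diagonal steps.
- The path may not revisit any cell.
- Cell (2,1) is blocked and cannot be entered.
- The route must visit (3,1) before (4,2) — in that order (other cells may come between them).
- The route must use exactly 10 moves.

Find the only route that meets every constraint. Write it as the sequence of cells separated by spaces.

(1,4) (1,3) (1,2) (2,2) (3,2) (3,1) (4,1) (4,2) (4,3) (3,3) (2,3)

The waypoints must appear in the order (3,1), (4,2), with no cell reused.
Route from (1,4): 2× left (reaching (1,2)), 2× down (reaching (3,2)), left to (3,1), down to (4,1), 2× right (reaching (4,3)), 2× up (reaching (2,3)) — 10 moves in all.
Check: order respected (1 at step 5, 2 at step 7); 10 moves as required.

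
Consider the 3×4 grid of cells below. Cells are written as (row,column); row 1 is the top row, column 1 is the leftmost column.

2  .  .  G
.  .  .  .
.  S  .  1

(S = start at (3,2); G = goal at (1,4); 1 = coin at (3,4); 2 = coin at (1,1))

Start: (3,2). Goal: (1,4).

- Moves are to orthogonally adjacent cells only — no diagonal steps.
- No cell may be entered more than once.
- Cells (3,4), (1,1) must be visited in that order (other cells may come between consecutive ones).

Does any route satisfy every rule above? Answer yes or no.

yes

One route that works: (3,2) → (3,3) → (3,4) → (2,4) → (2,3) → (2,2) → (2,1) → (1,1) → (1,2) → (1,3) → (1,4).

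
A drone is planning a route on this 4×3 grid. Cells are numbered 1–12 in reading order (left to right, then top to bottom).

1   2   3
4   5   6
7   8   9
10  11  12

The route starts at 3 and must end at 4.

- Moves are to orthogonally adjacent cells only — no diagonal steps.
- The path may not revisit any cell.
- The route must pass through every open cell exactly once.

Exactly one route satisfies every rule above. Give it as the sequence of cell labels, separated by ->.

Need to visit all 12 open cells exactly once, starting at 3 and ending at 4.
Route from 3: 3× down (reaching 12), 2× left (reaching 10), up to 7, right to 8, 2× up (reaching 2), left to 1, down to 4 — 11 moves in all.
Check: all 12 open cells covered.

3 -> 6 -> 9 -> 12 -> 11 -> 10 -> 7 -> 8 -> 5 -> 2 -> 1 -> 4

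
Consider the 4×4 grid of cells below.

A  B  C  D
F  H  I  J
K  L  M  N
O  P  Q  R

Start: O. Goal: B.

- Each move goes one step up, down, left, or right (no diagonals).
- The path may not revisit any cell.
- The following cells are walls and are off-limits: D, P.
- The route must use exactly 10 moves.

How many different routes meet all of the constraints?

4

Need simple routes of exactly 10 moves from O to B (Manhattan distance 4, so 3 moves are spent on a detour and 3 undoing it).
Enumerating: O K F H L M N J I C B | O K L M Q R N J I C B | O K L M Q R N J I H B | O K L M N J I H F A B.
That gives 4 routes.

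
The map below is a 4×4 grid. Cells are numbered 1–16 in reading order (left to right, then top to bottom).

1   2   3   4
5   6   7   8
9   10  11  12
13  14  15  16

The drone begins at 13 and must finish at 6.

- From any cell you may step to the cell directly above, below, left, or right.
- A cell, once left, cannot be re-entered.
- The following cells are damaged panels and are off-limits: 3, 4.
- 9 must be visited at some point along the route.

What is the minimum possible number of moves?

3

Any route passes through 9 somewhere between 13 and 6. Summing Manhattan distances along the two legs (13 → 9 → 6) gives a lower bound of 1 + 2 = 3 moves.
A route of 3 moves achieves this: 13 → 9 → 5 → 6.
Since 3 matches the lower bound, it is optimal.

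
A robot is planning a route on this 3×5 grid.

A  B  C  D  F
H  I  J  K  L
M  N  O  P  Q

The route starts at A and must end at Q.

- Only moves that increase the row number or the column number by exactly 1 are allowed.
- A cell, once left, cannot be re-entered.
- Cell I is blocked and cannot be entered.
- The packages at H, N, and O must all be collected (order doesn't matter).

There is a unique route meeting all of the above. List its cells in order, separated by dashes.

A - H - M - N - O - P - Q

Moves only go right or down, so the column and row indices never decrease.
Route from A: down 2 to M, right 4 to Q — 6 moves in all.
Check: all required cells visited.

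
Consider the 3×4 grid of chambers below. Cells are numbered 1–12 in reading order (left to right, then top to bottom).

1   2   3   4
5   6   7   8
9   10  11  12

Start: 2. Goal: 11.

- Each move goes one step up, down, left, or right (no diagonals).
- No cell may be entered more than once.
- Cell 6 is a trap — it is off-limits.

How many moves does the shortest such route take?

The Manhattan distance from 2 to 11 is |1−3| + |2−3| = 3, so at least 3 moves are needed.
A route of 3 moves achieves this: 2 → 3 → 7 → 11.
Since 3 matches the lower bound, it is optimal.

3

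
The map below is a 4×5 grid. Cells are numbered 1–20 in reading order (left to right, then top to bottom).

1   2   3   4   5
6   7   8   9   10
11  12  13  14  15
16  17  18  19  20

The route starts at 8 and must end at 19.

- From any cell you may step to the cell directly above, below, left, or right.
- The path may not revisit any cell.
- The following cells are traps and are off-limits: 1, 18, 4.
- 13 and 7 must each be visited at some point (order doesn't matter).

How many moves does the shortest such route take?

5

Any route passes through 13 and 7 in some order between 8 and 19. Summing Manhattan distances along each leg and taking the cheapest ordering (8 → 7 → 13 → 19) gives a lower bound of 1 + 2 + 2 = 5 moves.
A route of 5 moves achieves this: 8 → 7 → 12 → 13 → 14 → 19.
Since 5 matches the lower bound, it is optimal.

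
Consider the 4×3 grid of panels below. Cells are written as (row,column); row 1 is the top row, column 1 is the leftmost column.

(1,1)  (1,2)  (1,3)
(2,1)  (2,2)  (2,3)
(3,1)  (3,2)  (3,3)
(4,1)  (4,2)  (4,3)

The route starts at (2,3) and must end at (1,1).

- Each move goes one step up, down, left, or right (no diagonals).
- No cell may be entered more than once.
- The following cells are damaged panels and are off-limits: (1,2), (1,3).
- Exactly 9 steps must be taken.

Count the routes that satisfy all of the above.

Need simple routes of exactly 9 moves from (2,3) to (1,1) (Manhattan distance 3, so 3 moves are spent on a detour and 3 undoing it).
Enumerating: (2,3) (3,3) (4,3) (4,2) (4,1) (3,1) (3,2) (2,2) (2,1) (1,1) | (2,3) (2,2) (3,2) (3,3) (4,3) (4,2) (4,1) (3,1) (2,1) (1,1).
That gives 2 routes.

2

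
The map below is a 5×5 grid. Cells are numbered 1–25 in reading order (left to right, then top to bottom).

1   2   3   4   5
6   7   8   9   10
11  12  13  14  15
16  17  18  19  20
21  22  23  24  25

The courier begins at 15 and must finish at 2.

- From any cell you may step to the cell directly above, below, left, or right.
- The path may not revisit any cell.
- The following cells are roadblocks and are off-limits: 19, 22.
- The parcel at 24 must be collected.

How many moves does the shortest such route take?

9

Any route passes through 24 somewhere between 15 and 2. Summing Manhattan distances along the two legs (15 → 24 → 2) gives a lower bound of 3 + 6 = 9 moves.
A route of 9 moves achieves this: 15 → 20 → 25 → 24 → 23 → 18 → 13 → 8 → 3 → 2.
Since 9 matches the lower bound, it is optimal.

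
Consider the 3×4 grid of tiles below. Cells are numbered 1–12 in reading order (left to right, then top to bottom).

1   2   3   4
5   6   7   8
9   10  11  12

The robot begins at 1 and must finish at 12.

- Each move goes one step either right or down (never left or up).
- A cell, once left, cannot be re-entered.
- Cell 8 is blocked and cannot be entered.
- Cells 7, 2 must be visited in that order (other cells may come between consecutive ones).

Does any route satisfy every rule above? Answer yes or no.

2 lies above 7, so going from 7 to 2 would need an upward move — but moves only go right/down, so 7 cannot be visited before 2.

no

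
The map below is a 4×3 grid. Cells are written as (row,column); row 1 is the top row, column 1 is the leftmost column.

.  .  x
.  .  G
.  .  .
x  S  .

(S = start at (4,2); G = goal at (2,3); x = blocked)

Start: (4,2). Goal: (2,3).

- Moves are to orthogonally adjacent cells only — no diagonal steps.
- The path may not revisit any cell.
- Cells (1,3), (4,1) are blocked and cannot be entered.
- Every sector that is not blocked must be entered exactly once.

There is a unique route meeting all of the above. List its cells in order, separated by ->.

(4,2) -> (4,3) -> (3,3) -> (3,2) -> (3,1) -> (2,1) -> (1,1) -> (1,2) -> (2,2) -> (2,3)

Need to visit all 10 open cells exactly once, starting at (4,2) and ending at (2,3).
Route from (4,2): right to (4,3), up to (3,3), 2× left (reaching (3,1)), 2× up (reaching (1,1)), right to (1,2), down to (2,2), right to (2,3) — 9 moves in all.
Check: all 10 open cells covered.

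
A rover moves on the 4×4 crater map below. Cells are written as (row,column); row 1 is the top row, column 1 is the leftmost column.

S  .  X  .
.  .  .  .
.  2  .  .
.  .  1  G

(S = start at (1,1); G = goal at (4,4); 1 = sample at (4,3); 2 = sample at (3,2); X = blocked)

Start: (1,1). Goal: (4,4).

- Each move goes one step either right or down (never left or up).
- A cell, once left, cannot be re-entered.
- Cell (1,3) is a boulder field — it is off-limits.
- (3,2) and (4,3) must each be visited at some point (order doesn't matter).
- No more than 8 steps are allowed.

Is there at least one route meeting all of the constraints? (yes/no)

One route that works: (1,1) → (2,1) → (3,1) → (3,2) → (4,2) → (4,3) → (4,4).

yes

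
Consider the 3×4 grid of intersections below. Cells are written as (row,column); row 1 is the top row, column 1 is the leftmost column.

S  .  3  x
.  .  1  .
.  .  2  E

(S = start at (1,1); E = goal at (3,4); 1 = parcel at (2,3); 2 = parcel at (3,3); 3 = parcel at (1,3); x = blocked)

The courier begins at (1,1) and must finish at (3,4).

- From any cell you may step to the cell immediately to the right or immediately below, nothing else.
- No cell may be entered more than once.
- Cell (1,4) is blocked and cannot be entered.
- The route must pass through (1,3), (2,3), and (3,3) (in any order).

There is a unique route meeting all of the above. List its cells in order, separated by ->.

(1,1) -> (1,2) -> (1,3) -> (2,3) -> (3,3) -> (3,4)

Moves only go right or down, so the column and row indices never decrease.
Route from (1,1): right 2 to (1,3), down 2 to (3,3), right 1 to (3,4) — 5 moves in all.
Check: all required cells visited.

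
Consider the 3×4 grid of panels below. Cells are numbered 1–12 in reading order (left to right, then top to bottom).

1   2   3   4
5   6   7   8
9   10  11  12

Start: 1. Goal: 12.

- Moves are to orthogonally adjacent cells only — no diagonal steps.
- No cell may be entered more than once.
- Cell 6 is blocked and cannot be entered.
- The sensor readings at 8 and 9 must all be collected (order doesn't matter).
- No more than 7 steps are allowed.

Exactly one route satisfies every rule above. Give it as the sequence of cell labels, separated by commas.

Any route must reach 8 and 9 and still end at 12 within 7 moves, so the order of the required stops is forced.
Route from 1: down 2 to 9, right 2 to 11, up 1 to 7, right 1 to 8, down 1 to 12 — 7 moves in all.
Check: all required cells visited; 7 ≤ 7 moves.

1, 5, 9, 10, 11, 7, 8, 12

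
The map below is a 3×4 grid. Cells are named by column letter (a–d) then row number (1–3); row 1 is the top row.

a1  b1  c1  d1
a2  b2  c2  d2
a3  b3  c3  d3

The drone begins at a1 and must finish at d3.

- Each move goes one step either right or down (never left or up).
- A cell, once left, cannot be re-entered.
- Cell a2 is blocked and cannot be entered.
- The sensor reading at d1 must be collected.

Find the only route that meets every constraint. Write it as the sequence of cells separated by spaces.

Moves only go right or down, so the column and row indices never decrease.
Route from a1: 3× right (reaching d1), 2× down (reaching d3) — 5 moves in all.
Check: all required cells visited.

a1 b1 c1 d1 d2 d3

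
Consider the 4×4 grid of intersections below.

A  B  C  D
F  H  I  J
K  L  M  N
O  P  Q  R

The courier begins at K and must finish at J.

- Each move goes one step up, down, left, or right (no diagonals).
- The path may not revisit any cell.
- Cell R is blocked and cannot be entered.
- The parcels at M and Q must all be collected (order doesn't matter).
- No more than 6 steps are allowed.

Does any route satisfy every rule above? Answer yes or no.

yes

One route that works: K → O → P → Q → M → I → J.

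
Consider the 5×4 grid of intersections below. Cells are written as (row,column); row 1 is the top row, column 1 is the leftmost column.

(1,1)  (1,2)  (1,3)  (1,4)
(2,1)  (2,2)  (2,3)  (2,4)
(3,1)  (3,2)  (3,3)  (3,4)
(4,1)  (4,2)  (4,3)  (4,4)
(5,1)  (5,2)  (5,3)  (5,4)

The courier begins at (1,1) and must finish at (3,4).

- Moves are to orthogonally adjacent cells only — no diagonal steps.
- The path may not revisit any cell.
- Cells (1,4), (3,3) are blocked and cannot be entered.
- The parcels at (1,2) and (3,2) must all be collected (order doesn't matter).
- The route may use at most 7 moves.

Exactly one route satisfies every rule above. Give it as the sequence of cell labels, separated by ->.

Any route must reach (1,2) and (3,2) and still end at (3,4) within 7 moves, so the order of the required stops is forced.
Route from (1,1): right 1 to (1,2), down 3 to (4,2), right 2 to (4,4), up 1 to (3,4) — 7 moves in all.
Check: all required cells visited; 7 ≤ 7 moves.

(1,1) -> (1,2) -> (2,2) -> (3,2) -> (4,2) -> (4,3) -> (4,4) -> (3,4)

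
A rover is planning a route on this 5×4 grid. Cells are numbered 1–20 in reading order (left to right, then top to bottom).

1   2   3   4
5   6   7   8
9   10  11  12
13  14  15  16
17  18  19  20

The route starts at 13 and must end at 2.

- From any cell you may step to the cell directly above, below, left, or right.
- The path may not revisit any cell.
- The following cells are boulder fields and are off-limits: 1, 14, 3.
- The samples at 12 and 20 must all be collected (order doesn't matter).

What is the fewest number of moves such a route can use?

10

Any route passes through 12 and 20 in some order between 13 and 2. Summing Manhattan distances along each leg and taking the cheapest ordering (13 → 20 → 12 → 2) gives a lower bound of 4 + 2 + 4 = 10 moves.
A route of 10 moves achieves this: 13 → 17 → 18 → 19 → 20 → 16 → 12 → 8 → 7 → 6 → 2.
Since 10 matches the lower bound, it is optimal.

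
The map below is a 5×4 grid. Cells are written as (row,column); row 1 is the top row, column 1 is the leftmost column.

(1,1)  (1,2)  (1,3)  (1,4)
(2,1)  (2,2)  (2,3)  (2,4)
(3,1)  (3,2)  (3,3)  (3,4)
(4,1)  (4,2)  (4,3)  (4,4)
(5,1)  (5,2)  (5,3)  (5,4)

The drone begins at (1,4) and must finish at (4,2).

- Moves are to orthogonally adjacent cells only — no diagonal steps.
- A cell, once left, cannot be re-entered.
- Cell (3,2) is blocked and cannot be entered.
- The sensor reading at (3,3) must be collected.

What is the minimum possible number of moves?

Any route passes through (3,3) somewhere between (1,4) and (4,2). Summing Manhattan distances along the two legs ((1,4) → (3,3) → (4,2)) gives a lower bound of 3 + 2 = 5 moves.
A route of 5 moves achieves this: (1,4) → (2,4) → (3,4) → (3,3) → (4,3) → (4,2).
Since 5 matches the lower bound, it is optimal.

5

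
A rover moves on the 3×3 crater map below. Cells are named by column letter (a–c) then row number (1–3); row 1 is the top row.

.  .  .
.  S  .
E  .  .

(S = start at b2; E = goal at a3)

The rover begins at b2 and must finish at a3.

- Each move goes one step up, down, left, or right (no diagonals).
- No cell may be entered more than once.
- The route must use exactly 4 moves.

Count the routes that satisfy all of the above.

2

Need simple routes of exactly 4 moves from b2 to a3 (Manhattan distance 2, so 1 moves are spent on a detour and 1 undoing it).
Enumerating: b2 b1 a1 a2 a3 | b2 c2 c3 b3 a3.
That gives 2 routes.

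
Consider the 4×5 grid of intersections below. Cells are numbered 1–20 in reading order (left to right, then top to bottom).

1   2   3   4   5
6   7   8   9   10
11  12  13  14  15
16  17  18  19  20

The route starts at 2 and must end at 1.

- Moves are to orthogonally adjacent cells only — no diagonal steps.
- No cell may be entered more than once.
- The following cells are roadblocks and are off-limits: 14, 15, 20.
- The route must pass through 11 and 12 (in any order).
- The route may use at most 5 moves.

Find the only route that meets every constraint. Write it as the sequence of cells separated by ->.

2 -> 7 -> 12 -> 11 -> 6 -> 1

The 5-move cap with required stops at 11, 12 leaves no slack for detours.
Route from 2: down 2 to 12, left 1 to 11, up 2 to 1 — 5 moves in all.
Check: all required cells visited; 5 ≤ 5 moves.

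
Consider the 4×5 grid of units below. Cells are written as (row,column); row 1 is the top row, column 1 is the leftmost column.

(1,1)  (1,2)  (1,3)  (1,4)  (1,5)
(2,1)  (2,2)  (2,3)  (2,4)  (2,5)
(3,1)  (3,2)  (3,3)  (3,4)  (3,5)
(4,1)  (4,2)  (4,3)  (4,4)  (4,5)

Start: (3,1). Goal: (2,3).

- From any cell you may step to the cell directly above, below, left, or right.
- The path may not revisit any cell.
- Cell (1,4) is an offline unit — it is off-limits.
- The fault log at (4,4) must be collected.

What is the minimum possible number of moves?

7

Any route passes through (4,4) somewhere between (3,1) and (2,3). Summing Manhattan distances along the two legs ((3,1) → (4,4) → (2,3)) gives a lower bound of 4 + 3 = 7 moves.
A route of 7 moves achieves this: (3,1) → (4,1) → (4,2) → (4,3) → (4,4) → (3,4) → (2,4) → (2,3).
Since 7 matches the lower bound, it is optimal.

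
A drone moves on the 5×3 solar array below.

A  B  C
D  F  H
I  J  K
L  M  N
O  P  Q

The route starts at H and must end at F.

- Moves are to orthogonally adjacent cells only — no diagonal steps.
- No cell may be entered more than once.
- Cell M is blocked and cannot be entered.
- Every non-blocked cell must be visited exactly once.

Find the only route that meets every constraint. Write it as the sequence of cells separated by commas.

H, C, B, A, D, I, L, O, P, Q, N, K, J, F

Need to visit all 14 open cells exactly once, starting at H and ending at F.
Route from H: up to C, 2× left (reaching A), 4× down (reaching O), 2× right (reaching Q), 2× up (reaching K), left to J, up to F — 13 moves in all.
Check: all 14 open cells covered.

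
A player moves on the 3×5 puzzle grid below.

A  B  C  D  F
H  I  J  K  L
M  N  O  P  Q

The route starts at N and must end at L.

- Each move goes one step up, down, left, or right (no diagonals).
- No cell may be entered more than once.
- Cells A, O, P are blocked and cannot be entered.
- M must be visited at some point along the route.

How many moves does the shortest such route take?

6

Any route passes through M somewhere between N and L. Summing Manhattan distances along the two legs (N → M → L) gives a lower bound of 1 + 5 = 6 moves.
A route of 6 moves achieves this: N → M → H → I → J → K → L.
Since 6 matches the lower bound, it is optimal.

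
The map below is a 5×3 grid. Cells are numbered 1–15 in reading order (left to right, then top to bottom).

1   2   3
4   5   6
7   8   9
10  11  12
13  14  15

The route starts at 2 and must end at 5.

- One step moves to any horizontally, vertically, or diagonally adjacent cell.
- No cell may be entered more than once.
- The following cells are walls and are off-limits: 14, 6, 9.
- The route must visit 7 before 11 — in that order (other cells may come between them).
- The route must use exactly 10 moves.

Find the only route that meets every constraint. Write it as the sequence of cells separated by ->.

2 -> 1 -> 4 -> 7 -> 10 -> 13 -> 11 -> 15 -> 12 -> 8 -> 5

The waypoints must appear in the order 7, 11, with no cell reused.
Route from 2: left 1 to 1, down 4 to 13, up-right 1 to 11, down-right 1 to 15, up 1 to 12, up-left 1 to 8, up 1 to 5 — 10 moves in all.
Check: order respected (7 at step 3, 11 at step 6); 10 moves as required.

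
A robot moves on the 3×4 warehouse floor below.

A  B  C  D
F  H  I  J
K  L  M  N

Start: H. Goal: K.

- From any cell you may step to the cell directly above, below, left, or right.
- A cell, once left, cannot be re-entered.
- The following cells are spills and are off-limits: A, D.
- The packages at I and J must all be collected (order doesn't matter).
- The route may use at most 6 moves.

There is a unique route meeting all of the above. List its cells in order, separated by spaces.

H I J N M L K

Any route must reach I and J and still end at K within 6 moves, so the order of the required stops is forced.
Route from H: 2× right (reaching J), down to N, 3× left (reaching K) — 6 moves in all.
Check: all required cells visited; 6 ≤ 6 moves.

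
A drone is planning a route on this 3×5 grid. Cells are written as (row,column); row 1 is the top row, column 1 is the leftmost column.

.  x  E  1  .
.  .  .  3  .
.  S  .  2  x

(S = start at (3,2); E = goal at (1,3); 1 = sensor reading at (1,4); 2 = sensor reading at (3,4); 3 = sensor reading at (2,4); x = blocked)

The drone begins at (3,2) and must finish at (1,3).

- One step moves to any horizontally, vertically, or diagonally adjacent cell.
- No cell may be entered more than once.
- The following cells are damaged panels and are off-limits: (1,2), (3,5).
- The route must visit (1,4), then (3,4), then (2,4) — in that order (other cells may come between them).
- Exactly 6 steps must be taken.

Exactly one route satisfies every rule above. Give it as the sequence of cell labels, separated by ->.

(3,2) -> (2,3) -> (1,4) -> (2,5) -> (3,4) -> (2,4) -> (1,3)

The waypoints must appear in the order (1,4), (3,4), (2,4), with no cell reused.
Route from (3,2): 2× up-right (reaching (1,4)), down-right to (2,5), down-left to (3,4), up to (2,4), up-left to (1,3) — 6 moves in all.
Check: order respected (1 at step 2, 2 at step 4, 3 at step 5); 6 moves as required.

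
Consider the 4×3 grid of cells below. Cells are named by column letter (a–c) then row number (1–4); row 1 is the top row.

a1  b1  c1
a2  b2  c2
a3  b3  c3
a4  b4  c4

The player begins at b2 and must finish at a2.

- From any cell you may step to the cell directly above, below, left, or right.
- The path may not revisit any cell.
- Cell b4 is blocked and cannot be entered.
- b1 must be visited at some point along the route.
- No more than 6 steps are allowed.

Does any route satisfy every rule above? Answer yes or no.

yes

One route that works: b2 → b1 → a1 → a2.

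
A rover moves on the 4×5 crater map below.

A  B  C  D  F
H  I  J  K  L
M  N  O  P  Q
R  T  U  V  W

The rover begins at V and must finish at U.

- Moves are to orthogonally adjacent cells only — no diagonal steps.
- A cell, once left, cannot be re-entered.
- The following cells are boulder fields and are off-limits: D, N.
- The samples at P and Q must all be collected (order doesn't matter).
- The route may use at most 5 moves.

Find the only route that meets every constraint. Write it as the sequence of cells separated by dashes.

The budget equals the shortest possible length, so every move has to be on a shortest route through the required cells.
Route from V: right to W, up to Q, 2× left (reaching O), down to U — 5 moves in all.
Check: all required cells visited; 5 ≤ 5 moves.

V - W - Q - P - O - U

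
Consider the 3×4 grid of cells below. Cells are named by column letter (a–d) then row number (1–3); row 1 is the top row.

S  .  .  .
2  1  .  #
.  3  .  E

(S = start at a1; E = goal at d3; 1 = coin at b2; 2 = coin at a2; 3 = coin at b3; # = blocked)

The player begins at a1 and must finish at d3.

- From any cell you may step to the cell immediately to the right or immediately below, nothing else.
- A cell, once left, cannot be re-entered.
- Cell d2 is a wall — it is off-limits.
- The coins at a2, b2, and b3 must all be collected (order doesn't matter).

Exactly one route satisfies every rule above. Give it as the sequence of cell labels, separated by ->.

a1 -> a2 -> b2 -> b3 -> c3 -> d3

Moves only go right or down, so the column and row indices never decrease.
Route from a1: down to a2, right to b2, down to b3, 2× right (reaching d3) — 5 moves in all.
Check: all required cells visited.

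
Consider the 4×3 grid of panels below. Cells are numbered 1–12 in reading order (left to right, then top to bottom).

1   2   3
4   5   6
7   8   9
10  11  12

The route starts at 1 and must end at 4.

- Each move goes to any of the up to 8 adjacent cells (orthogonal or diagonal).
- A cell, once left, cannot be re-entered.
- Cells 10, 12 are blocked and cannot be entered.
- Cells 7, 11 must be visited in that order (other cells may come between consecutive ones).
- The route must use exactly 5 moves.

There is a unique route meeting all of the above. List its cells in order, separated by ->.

The waypoints must appear in the order 7, 11, with no cell reused.
Route from 1: down-right 1 to 5, down-left 1 to 7, down-right 1 to 11, up 1 to 8, up-left 1 to 4 — 5 moves in all.
Check: order respected (7 at step 2, 11 at step 3); 5 moves as required.

1 -> 5 -> 7 -> 11 -> 8 -> 4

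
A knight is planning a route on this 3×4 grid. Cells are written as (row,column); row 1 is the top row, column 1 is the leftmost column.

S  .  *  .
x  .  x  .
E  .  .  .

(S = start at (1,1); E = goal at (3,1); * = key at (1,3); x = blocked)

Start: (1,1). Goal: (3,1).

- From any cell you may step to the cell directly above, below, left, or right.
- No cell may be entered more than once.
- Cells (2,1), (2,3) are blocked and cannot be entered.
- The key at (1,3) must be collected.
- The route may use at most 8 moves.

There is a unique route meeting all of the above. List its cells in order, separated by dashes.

The budget equals the shortest possible length, so every move has to be on a shortest route through the required cells.
Route from (1,1): 3× right (reaching (1,4)), 2× down (reaching (3,4)), 3× left (reaching (3,1)) — 8 moves in all.
Check: all required cells visited; 8 ≤ 8 moves.

(1,1) - (1,2) - (1,3) - (1,4) - (2,4) - (3,4) - (3,3) - (3,2) - (3,1)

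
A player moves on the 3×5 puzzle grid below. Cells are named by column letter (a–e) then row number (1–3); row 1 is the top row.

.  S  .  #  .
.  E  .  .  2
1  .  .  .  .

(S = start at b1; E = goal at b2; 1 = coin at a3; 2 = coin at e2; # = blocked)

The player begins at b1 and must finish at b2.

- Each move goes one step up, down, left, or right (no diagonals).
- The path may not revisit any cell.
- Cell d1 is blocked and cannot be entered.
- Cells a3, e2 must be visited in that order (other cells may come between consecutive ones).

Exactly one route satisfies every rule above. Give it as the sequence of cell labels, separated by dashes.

b1 - a1 - a2 - a3 - b3 - c3 - d3 - e3 - e2 - d2 - c2 - b2

The waypoints must appear in the order a3, e2, with no cell reused.
Route from b1: left 1 to a1, down 2 to a3, right 4 to e3, up 1 to e2, left 3 to b2 — 11 moves in all.
Check: order respected (1 at step 3, 2 at step 8).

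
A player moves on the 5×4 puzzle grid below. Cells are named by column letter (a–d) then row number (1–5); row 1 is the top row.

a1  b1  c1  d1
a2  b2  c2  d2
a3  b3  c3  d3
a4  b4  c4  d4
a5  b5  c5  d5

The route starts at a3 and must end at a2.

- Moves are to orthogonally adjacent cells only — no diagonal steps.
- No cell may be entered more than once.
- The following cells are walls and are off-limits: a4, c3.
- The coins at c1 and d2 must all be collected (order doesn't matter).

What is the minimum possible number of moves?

Any route passes through c1 and d2 in some order between a3 and a2. Summing Manhattan distances along each leg and taking the cheapest ordering (a3 → c1 → d2 → a2) gives a lower bound of 4 + 2 + 3 = 9 moves.
A route of 9 moves achieves this: a3 → b3 → b2 → c2 → d2 → d1 → c1 → b1 → a1 → a2.
Since 9 matches the lower bound, it is optimal.

9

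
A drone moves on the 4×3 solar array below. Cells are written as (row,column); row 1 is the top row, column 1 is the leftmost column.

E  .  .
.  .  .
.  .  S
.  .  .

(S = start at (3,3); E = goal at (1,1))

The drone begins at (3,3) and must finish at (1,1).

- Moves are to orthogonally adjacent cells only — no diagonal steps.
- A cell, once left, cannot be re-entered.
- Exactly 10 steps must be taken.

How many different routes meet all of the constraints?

Need simple routes of exactly 10 moves from (3,3) to (1,1) (Manhattan distance 4, so 3 moves are spent on a detour and 3 undoing it).
Enumerating: (3,3) (2,3) (1,3) (1,2) (2,2) (3,2) (4,2) (4,1) (3,1) (2,1) (1,1) | (3,3) (4,3) (4,2) (3,2) (3,1) (2,1) (2,2) (2,3) (1,3) (1,2) (1,1) | (3,3) (4,3) (4,2) (4,1) (3,1) (2,1) (2,2) (2,3) (1,3) (1,2) (1,1) | (3,3) (4,3) (4,2) (4,1) (3,1) (3,2) (2,2) (2,3) (1,3) (1,2) (1,1) | (3,3) (3,2) (4,2) (4,1) (3,1) (2,1) (2,2) (2,3) (1,3) (1,2) (1,1).
That gives 5 routes.

5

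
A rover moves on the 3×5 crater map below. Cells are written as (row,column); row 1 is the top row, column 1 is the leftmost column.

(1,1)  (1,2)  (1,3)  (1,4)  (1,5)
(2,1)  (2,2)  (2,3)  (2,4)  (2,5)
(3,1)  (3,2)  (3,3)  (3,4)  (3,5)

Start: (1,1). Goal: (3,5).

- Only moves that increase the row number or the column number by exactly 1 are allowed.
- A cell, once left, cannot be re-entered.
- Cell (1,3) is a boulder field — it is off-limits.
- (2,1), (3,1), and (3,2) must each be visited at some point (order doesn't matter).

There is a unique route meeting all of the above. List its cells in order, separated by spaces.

(1,1) (2,1) (3,1) (3,2) (3,3) (3,4) (3,5)

Moves only go right or down, so the column and row indices never decrease.
Route from (1,1): 2× down (reaching (3,1)), 4× right (reaching (3,5)) — 6 moves in all.
Check: all required cells visited.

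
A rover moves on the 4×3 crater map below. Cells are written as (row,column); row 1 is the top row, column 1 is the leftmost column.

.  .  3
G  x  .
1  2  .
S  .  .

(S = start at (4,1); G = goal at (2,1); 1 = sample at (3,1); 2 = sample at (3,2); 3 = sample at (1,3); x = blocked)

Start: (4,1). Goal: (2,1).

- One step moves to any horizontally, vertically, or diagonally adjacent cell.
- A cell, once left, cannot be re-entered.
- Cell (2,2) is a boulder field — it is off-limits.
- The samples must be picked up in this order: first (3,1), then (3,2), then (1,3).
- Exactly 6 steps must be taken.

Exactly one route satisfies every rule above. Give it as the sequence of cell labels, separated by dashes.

The waypoints must appear in the order (3,1), (3,2), (1,3), with no cell reused.
Route from (4,1): up 1 to (3,1), right 1 to (3,2), up-right 1 to (2,3), up 1 to (1,3), left 1 to (1,2), down-left 1 to (2,1) — 6 moves in all.
Check: order respected (1 at step 1, 2 at step 2, 3 at step 4); 6 moves as required.

(4,1) - (3,1) - (3,2) - (2,3) - (1,3) - (1,2) - (2,1)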